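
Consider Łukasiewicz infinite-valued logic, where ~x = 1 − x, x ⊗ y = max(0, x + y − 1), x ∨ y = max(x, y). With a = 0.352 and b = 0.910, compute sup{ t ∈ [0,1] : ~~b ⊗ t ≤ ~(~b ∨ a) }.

0.738

~b = 1 − 0.910 = 0.090
~~b = 1 − 0.090 = 0.910
So the left factor is ~~b = 0.910.
~b ∨ a = max(0.090, 0.352) = 0.352
~(~b ∨ a) = 1 − 0.352 = 0.648
So the right-hand bound is ~(~b ∨ a) = 0.648.
The residuum of the Łukasiewicz t-norm gives the supremum: min(1, 1 − 0.910 + 0.648).
1 − 0.910 + 0.648 = 0.738, so t = min(1, 0.738) = 0.738.
Check: 0.910 ⊗ 0.738 = max(0, 0.648) = 0.648 ≤ 0.648.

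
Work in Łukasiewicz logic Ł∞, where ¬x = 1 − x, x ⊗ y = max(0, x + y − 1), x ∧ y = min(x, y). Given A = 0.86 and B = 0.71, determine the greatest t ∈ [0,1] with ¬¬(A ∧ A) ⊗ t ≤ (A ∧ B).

A ∧ A = min(0.86, 0.86) = 0.86
¬(A ∧ A) = 1 − 0.86 = 0.14
¬¬(A ∧ A) = 1 − 0.14 = 0.86
So the left factor is ¬¬(A ∧ A) = 0.86.
A ∧ B = min(0.86, 0.71) = 0.71
So the right-hand bound is A ∧ B = 0.71.
The residuum of the Łukasiewicz t-norm gives the supremum: min(1, 1 − 0.86 + 0.71).
1 − 0.86 + 0.71 = 0.85, so t = min(1, 0.85) = 0.85.
Check: 0.86 ⊗ 0.85 = max(0, 0.71) = 0.71 ≤ 0.71.

0.85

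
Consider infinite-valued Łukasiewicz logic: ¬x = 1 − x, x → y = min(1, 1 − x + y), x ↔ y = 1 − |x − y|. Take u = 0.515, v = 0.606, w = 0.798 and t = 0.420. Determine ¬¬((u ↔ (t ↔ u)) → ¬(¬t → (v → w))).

0.390

t ↔ u = 1 − |0.420 − 0.515| = 1 − 0.095 = 0.905
u ↔ (t ↔ u) = 1 − |0.515 − 0.905| = 1 − 0.390 = 0.610
¬t = 1 − 0.420 = 0.580
v → w = min(1, 1 − 0.606 + 0.798) = min(1, 1.192) = 1.000
¬t → (v → w) = min(1, 1 − 0.580 + 1.000) = min(1, 1.420) = 1.000
¬(¬t → (v → w)) = 1 − 1.000 = 0.000
(u ↔ (t ↔ u)) → ¬(¬t → (v → w)) = min(1, 1 − 0.610 + 0.000) = min(1, 0.390) = 0.390
¬((u ↔ (t ↔ u)) → ¬(¬t → (v → w))) = 1 − 0.390 = 0.610
¬¬((u ↔ (t ↔ u)) → ¬(¬t → (v → w))) = 1 − 0.610 = 0.390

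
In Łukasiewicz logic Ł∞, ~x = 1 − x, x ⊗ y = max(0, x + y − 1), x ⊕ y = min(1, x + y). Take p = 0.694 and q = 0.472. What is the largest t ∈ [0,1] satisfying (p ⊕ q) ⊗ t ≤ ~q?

p ⊕ q = min(1, 0.694 + 0.472) = min(1, 1.166) = 1.000
So the left factor is p ⊕ q = 1.000.
~q = 1 − 0.472 = 0.528
So the right-hand bound is ~q = 0.528.
The residuum of the Łukasiewicz t-norm gives the supremum: min(1, 1 − 1.000 + 0.528).
1 − 1.000 + 0.528 = 0.528, so t = min(1, 0.528) = 0.528.
Check: 1.000 ⊗ 0.528 = max(0, 0.528) = 0.528 ≤ 0.528.

0.528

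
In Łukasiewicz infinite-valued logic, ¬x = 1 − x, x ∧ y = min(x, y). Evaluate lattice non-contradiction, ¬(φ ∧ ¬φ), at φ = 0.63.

0.63

¬φ = 1 − 0.63 = 0.37
φ ∧ ¬φ = min(0.63, 0.37) = 0.37
¬(φ ∧ ¬φ) = 1 − 0.37 = 0.63
(The value 0.63 < 1 shows this instance is not satisfied; not a Ł∞-tautology — its value is 1 − min(a, 1−a).)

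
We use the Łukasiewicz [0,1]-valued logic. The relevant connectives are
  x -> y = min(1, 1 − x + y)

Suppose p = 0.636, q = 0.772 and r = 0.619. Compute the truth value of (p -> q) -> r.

0.619

p -> q = min(1, 1 − 0.636 + 0.772) = min(1, 1.136) = 1.000
(p -> q) -> r = min(1, 1 − 1.000 + 0.619) = min(1, 0.619) = 0.619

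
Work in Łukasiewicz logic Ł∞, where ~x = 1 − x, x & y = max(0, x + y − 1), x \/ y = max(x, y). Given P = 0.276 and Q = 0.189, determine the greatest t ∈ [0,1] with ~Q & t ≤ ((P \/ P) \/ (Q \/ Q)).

0.465

~Q = 1 − 0.189 = 0.811
So the left factor is ~Q = 0.811.
P \/ P = max(0.276, 0.276) = 0.276
Q \/ Q = max(0.189, 0.189) = 0.189
(P \/ P) \/ (Q \/ Q) = max(0.276, 0.189) = 0.276
So the right-hand bound is (P \/ P) \/ (Q \/ Q) = 0.276.
The residuum of the Łukasiewicz t-norm gives the supremum: min(1, 1 − 0.811 + 0.276).
1 − 0.811 + 0.276 = 0.465, so t = min(1, 0.465) = 0.465.
Check: 0.811 & 0.465 = max(0, 0.276) = 0.276 ≤ 0.276.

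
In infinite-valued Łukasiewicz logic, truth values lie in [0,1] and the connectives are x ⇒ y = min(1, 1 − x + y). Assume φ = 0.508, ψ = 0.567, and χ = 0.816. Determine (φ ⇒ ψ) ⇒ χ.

φ ⇒ ψ = min(1, 1 − 0.508 + 0.567) = min(1, 1.059) = 1.000
(φ ⇒ ψ) ⇒ χ = min(1, 1 − 1.000 + 0.816) = min(1, 0.816) = 0.816

0.816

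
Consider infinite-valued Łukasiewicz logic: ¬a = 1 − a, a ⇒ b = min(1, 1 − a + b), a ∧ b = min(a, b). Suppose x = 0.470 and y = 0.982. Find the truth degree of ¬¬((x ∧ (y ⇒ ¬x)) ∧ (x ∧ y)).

0.470

¬x = 1 − 0.470 = 0.530
y ⇒ ¬x = min(1, 1 − 0.982 + 0.530) = min(1, 0.548) = 0.548
x ∧ (y ⇒ ¬x) = min(0.470, 0.548) = 0.470
x ∧ y = min(0.470, 0.982) = 0.470
(x ∧ (y ⇒ ¬x)) ∧ (x ∧ y) = min(0.470, 0.470) = 0.470
¬((x ∧ (y ⇒ ¬x)) ∧ (x ∧ y)) = 1 − 0.470 = 0.530
¬¬((x ∧ (y ⇒ ¬x)) ∧ (x ∧ y)) = 1 − 0.530 = 0.470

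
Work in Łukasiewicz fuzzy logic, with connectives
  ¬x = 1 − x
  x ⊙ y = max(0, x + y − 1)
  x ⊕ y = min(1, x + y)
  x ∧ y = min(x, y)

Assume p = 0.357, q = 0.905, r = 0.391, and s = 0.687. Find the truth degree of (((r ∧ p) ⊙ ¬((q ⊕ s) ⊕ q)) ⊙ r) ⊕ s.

r ∧ p = min(0.391, 0.357) = 0.357
q ⊕ s = min(1, 0.905 + 0.687) = min(1, 1.592) = 1.000
(q ⊕ s) ⊕ q = min(1, 1.000 + 0.905) = min(1, 1.905) = 1.000
¬((q ⊕ s) ⊕ q) = 1 − 1.000 = 0.000
(r ∧ p) ⊙ ¬((q ⊕ s) ⊕ q) = max(0, 0.357 + 0.000 − 1) = max(0, -0.643) = 0.000
((r ∧ p) ⊙ ¬((q ⊕ s) ⊕ q)) ⊙ r = max(0, 0.000 + 0.391 − 1) = max(0, -0.609) = 0.000
(((r ∧ p) ⊙ ¬((q ⊕ s) ⊕ q)) ⊙ r) ⊕ s = min(1, 0.000 + 0.687) = min(1, 0.687) = 0.687

0.687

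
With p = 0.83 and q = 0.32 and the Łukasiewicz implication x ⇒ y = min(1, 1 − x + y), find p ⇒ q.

p ⇒ q = min(1, 1 − 0.83 + 0.32) = min(1, 0.49) = 0.49
For comparison, the Gödel implication (1 if x ≤ y else y) would give 0.32.

0.49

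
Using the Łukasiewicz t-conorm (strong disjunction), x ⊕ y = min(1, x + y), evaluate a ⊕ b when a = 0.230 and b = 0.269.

a ⊕ b = min(1, 0.230 + 0.269) = min(1, 0.499) = 0.499
For comparison, the Gödel t-conorm max(x, y) would give 0.269.

0.499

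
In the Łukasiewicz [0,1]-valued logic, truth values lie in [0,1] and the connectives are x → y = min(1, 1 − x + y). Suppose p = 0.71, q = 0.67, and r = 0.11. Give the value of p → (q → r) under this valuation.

q → r = min(1, 1 − 0.67 + 0.11) = min(1, 0.44) = 0.44
p → (q → r) = min(1, 1 − 0.71 + 0.44) = min(1, 0.73) = 0.73

0.73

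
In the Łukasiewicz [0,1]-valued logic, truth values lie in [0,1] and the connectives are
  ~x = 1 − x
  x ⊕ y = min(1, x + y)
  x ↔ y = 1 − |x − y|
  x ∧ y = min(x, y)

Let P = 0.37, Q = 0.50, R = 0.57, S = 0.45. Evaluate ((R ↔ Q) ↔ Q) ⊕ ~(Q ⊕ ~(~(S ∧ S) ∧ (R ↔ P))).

0.62

R ↔ Q = 1 − |0.57 − 0.50| = 1 − 0.07 = 0.93
(R ↔ Q) ↔ Q = 1 − |0.93 − 0.50| = 1 − 0.43 = 0.57
S ∧ S = min(0.45, 0.45) = 0.45
~(S ∧ S) = 1 − 0.45 = 0.55
R ↔ P = 1 − |0.57 − 0.37| = 1 − 0.20 = 0.80
~(S ∧ S) ∧ (R ↔ P) = min(0.55, 0.80) = 0.55
~(~(S ∧ S) ∧ (R ↔ P)) = 1 − 0.55 = 0.45
Q ⊕ ~(~(S ∧ S) ∧ (R ↔ P)) = min(1, 0.50 + 0.45) = min(1, 0.95) = 0.95
~(Q ⊕ ~(~(S ∧ S) ∧ (R ↔ P))) = 1 − 0.95 = 0.05
((R ↔ Q) ↔ Q) ⊕ ~(Q ⊕ ~(~(S ∧ S) ∧ (R ↔ P))) = min(1, 0.57 + 0.05) = min(1, 0.62) = 0.62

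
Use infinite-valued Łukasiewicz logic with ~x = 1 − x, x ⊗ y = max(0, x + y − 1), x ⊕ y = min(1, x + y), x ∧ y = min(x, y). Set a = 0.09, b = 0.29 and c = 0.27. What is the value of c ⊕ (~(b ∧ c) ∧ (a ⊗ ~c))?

0.27

b ∧ c = min(0.29, 0.27) = 0.27
~(b ∧ c) = 1 − 0.27 = 0.73
~c = 1 − 0.27 = 0.73
a ⊗ ~c = max(0, 0.09 + 0.73 − 1) = max(0, -0.18) = 0.00
~(b ∧ c) ∧ (a ⊗ ~c) = min(0.73, 0.00) = 0.00
c ⊕ (~(b ∧ c) ∧ (a ⊗ ~c)) = min(1, 0.27 + 0.00) = min(1, 0.27) = 0.27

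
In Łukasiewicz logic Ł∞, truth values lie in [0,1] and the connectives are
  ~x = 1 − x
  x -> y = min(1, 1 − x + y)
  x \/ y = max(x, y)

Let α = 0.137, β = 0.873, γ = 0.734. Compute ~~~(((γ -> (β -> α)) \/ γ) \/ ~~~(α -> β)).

β -> α = min(1, 1 − 0.873 + 0.137) = min(1, 0.264) = 0.264
γ -> (β -> α) = min(1, 1 − 0.734 + 0.264) = min(1, 0.530) = 0.530
(γ -> (β -> α)) \/ γ = max(0.530, 0.734) = 0.734
α -> β = min(1, 1 − 0.137 + 0.873) = min(1, 1.736) = 1.000
~(α -> β) = 1 − 1.000 = 0.000
~~(α -> β) = 1 − 0.000 = 1.000
~~~(α -> β) = 1 − 1.000 = 0.000
((γ -> (β -> α)) \/ γ) \/ ~~~(α -> β) = max(0.734, 0.000) = 0.734
~(((γ -> (β -> α)) \/ γ) \/ ~~~(α -> β)) = 1 − 0.734 = 0.266
~~(((γ -> (β -> α)) \/ γ) \/ ~~~(α -> β)) = 1 − 0.266 = 0.734
~~~(((γ -> (β -> α)) \/ γ) \/ ~~~(α -> β)) = 1 − 0.734 = 0.266

0.266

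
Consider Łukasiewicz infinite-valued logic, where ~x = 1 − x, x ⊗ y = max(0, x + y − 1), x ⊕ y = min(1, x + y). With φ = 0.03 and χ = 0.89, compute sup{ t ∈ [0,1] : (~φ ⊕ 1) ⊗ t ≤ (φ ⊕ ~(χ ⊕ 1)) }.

0.03

~φ = 1 − 0.03 = 0.97
~φ ⊕ 1 = min(1, 0.97 + 1.00) = min(1, 1.97) = 1.00
So the left factor is ~φ ⊕ 1 = 1.00.
χ ⊕ 1 = min(1, 0.89 + 1.00) = min(1, 1.89) = 1.00
~(χ ⊕ 1) = 1 − 1.00 = 0.00
φ ⊕ ~(χ ⊕ 1) = min(1, 0.03 + 0.00) = min(1, 0.03) = 0.03
So the right-hand bound is φ ⊕ ~(χ ⊕ 1) = 0.03.
The residuum of the Łukasiewicz t-norm gives the supremum: min(1, 1 − 1.00 + 0.03).
1 − 1.00 + 0.03 = 0.03, so t = min(1, 0.03) = 0.03.
Check: 1.00 ⊗ 0.03 = max(0, 0.03) = 0.03 ≤ 0.03.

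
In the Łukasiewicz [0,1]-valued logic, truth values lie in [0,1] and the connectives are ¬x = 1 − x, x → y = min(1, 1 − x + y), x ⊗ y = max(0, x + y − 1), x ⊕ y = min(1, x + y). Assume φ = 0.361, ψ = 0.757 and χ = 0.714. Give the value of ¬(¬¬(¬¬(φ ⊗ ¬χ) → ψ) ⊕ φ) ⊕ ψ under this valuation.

0.757

¬χ = 1 − 0.714 = 0.286
φ ⊗ ¬χ = max(0, 0.361 + 0.286 − 1) = max(0, -0.353) = 0.000
¬(φ ⊗ ¬χ) = 1 − 0.000 = 1.000
¬¬(φ ⊗ ¬χ) = 1 − 1.000 = 0.000
¬¬(φ ⊗ ¬χ) → ψ = min(1, 1 − 0.000 + 0.757) = min(1, 1.757) = 1.000
¬(¬¬(φ ⊗ ¬χ) → ψ) = 1 − 1.000 = 0.000
¬¬(¬¬(φ ⊗ ¬χ) → ψ) = 1 − 0.000 = 1.000
¬¬(¬¬(φ ⊗ ¬χ) → ψ) ⊕ φ = min(1, 1.000 + 0.361) = min(1, 1.361) = 1.000
¬(¬¬(¬¬(φ ⊗ ¬χ) → ψ) ⊕ φ) = 1 − 1.000 = 0.000
¬(¬¬(¬¬(φ ⊗ ¬χ) → ψ) ⊕ φ) ⊕ ψ = min(1, 0.000 + 0.757) = min(1, 0.757) = 0.757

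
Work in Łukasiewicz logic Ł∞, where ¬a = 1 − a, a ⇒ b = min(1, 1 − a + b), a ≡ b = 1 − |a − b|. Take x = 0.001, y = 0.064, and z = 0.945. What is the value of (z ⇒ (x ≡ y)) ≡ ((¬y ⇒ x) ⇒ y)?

0.993

x ≡ y = 1 − |0.001 − 0.064| = 1 − 0.063 = 0.937
z ⇒ (x ≡ y) = min(1, 1 − 0.945 + 0.937) = min(1, 0.992) = 0.992
¬y = 1 − 0.064 = 0.936
¬y ⇒ x = min(1, 1 − 0.936 + 0.001) = min(1, 0.065) = 0.065
(¬y ⇒ x) ⇒ y = min(1, 1 − 0.065 + 0.064) = min(1, 0.999) = 0.999
(z ⇒ (x ≡ y)) ≡ ((¬y ⇒ x) ⇒ y) = 1 − |0.992 − 0.999| = 1 − 0.007 = 0.993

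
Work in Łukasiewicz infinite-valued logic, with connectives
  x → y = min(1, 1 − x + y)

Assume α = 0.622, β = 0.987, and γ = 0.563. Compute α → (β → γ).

β → γ = min(1, 1 − 0.987 + 0.563) = min(1, 0.576) = 0.576
α → (β → γ) = min(1, 1 − 0.622 + 0.576) = min(1, 0.954) = 0.954

0.954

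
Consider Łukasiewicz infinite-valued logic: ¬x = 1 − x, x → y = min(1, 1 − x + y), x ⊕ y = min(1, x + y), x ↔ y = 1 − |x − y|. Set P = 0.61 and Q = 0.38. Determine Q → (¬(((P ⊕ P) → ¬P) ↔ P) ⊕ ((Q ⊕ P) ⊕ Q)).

P ⊕ P = min(1, 0.61 + 0.61) = min(1, 1.22) = 1.00
¬P = 1 − 0.61 = 0.39
(P ⊕ P) → ¬P = min(1, 1 − 1.00 + 0.39) = min(1, 0.39) = 0.39
((P ⊕ P) → ¬P) ↔ P = 1 − |0.39 − 0.61| = 1 − 0.22 = 0.78
¬(((P ⊕ P) → ¬P) ↔ P) = 1 − 0.78 = 0.22
Q ⊕ P = min(1, 0.38 + 0.61) = min(1, 0.99) = 0.99
(Q ⊕ P) ⊕ Q = min(1, 0.99 + 0.38) = min(1, 1.37) = 1.00
¬(((P ⊕ P) → ¬P) ↔ P) ⊕ ((Q ⊕ P) ⊕ Q) = min(1, 0.22 + 1.00) = min(1, 1.22) = 1.00
Q → (¬(((P ⊕ P) → ¬P) ↔ P) ⊕ ((Q ⊕ P) ⊕ Q)) = min(1, 1 − 0.38 + 1.00) = min(1, 1.62) = 1.00

1.00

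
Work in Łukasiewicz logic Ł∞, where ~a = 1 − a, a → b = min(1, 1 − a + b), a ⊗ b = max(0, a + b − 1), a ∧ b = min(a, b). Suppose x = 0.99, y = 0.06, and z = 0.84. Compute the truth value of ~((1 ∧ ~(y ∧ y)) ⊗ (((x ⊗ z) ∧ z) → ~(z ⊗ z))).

0.57

y ∧ y = min(0.06, 0.06) = 0.06
~(y ∧ y) = 1 − 0.06 = 0.94
1 ∧ ~(y ∧ y) = min(1.00, 0.94) = 0.94
x ⊗ z = max(0, 0.99 + 0.84 − 1) = max(0, 0.83) = 0.83
(x ⊗ z) ∧ z = min(0.83, 0.84) = 0.83
z ⊗ z = max(0, 0.84 + 0.84 − 1) = max(0, 0.68) = 0.68
~(z ⊗ z) = 1 − 0.68 = 0.32
((x ⊗ z) ∧ z) → ~(z ⊗ z) = min(1, 1 − 0.83 + 0.32) = min(1, 0.49) = 0.49
(1 ∧ ~(y ∧ y)) ⊗ (((x ⊗ z) ∧ z) → ~(z ⊗ z)) = max(0, 0.94 + 0.49 − 1) = max(0, 0.43) = 0.43
~((1 ∧ ~(y ∧ y)) ⊗ (((x ⊗ z) ∧ z) → ~(z ⊗ z))) = 1 − 0.43 = 0.57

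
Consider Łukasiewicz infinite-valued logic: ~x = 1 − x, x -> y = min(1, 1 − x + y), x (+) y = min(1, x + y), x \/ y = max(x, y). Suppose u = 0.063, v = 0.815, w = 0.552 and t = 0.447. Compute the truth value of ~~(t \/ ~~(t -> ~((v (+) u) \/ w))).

0.675

v (+) u = min(1, 0.815 + 0.063) = min(1, 0.878) = 0.878
(v (+) u) \/ w = max(0.878, 0.552) = 0.878
~((v (+) u) \/ w) = 1 − 0.878 = 0.122
t -> ~((v (+) u) \/ w) = min(1, 1 − 0.447 + 0.122) = min(1, 0.675) = 0.675
~(t -> ~((v (+) u) \/ w)) = 1 − 0.675 = 0.325
~~(t -> ~((v (+) u) \/ w)) = 1 − 0.325 = 0.675
t \/ ~~(t -> ~((v (+) u) \/ w)) = max(0.447, 0.675) = 0.675
~(t \/ ~~(t -> ~((v (+) u) \/ w))) = 1 − 0.675 = 0.325
~~(t \/ ~~(t -> ~((v (+) u) \/ w))) = 1 − 0.325 = 0.675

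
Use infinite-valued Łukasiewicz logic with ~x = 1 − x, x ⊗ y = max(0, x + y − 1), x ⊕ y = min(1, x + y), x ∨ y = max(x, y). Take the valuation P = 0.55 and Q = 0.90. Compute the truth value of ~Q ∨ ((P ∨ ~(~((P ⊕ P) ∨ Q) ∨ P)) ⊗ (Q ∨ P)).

~Q = 1 − 0.90 = 0.10
P ⊕ P = min(1, 0.55 + 0.55) = min(1, 1.10) = 1.00
(P ⊕ P) ∨ Q = max(1.00, 0.90) = 1.00
~((P ⊕ P) ∨ Q) = 1 − 1.00 = 0.00
~((P ⊕ P) ∨ Q) ∨ P = max(0.00, 0.55) = 0.55
~(~((P ⊕ P) ∨ Q) ∨ P) = 1 − 0.55 = 0.45
P ∨ ~(~((P ⊕ P) ∨ Q) ∨ P) = max(0.55, 0.45) = 0.55
Q ∨ P = max(0.90, 0.55) = 0.90
(P ∨ ~(~((P ⊕ P) ∨ Q) ∨ P)) ⊗ (Q ∨ P) = max(0, 0.55 + 0.90 − 1) = max(0, 0.45) = 0.45
~Q ∨ ((P ∨ ~(~((P ⊕ P) ∨ Q) ∨ P)) ⊗ (Q ∨ P)) = max(0.10, 0.45) = 0.45

0.45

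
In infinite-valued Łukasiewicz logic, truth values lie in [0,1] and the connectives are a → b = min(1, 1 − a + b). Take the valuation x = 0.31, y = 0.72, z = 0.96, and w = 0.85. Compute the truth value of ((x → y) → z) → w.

0.89

x → y = min(1, 1 − 0.31 + 0.72) = min(1, 1.41) = 1.00
(x → y) → z = min(1, 1 − 1.00 + 0.96) = min(1, 0.96) = 0.96
((x → y) → z) → w = min(1, 1 − 0.96 + 0.85) = min(1, 0.89) = 0.89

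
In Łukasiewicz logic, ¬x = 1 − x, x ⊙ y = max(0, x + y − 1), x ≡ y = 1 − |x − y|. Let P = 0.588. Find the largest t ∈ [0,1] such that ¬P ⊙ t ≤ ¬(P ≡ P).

¬P = 1 − 0.588 = 0.412
So the left factor is ¬P = 0.412.
P ≡ P = 1 − |0.588 − 0.588| = 1 − 0.000 = 1.000
¬(P ≡ P) = 1 − 1.000 = 0.000
So the right-hand bound is ¬(P ≡ P) = 0.000.
The residuum of the Łukasiewicz t-norm gives the supremum: min(1, 1 − 0.412 + 0.000).
1 − 0.412 + 0.000 = 0.588, so t = min(1, 0.588) = 0.588.
Check: 0.412 ⊙ 0.588 = max(0, 0.000) = 0.000 ≤ 0.000.

0.588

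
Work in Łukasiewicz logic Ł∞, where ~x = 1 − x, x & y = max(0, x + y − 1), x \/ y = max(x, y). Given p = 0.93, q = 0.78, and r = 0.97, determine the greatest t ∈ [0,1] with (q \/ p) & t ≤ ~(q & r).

0.32

q \/ p = max(0.78, 0.93) = 0.93
So the left factor is q \/ p = 0.93.
q & r = max(0, 0.78 + 0.97 − 1) = max(0, 0.75) = 0.75
~(q & r) = 1 − 0.75 = 0.25
So the right-hand bound is ~(q & r) = 0.25.
The residuum of the Łukasiewicz t-norm gives the supremum: min(1, 1 − 0.93 + 0.25).
1 − 0.93 + 0.25 = 0.32, so t = min(1, 0.32) = 0.32.
Check: 0.93 & 0.32 = max(0, 0.25) = 0.25 ≤ 0.25.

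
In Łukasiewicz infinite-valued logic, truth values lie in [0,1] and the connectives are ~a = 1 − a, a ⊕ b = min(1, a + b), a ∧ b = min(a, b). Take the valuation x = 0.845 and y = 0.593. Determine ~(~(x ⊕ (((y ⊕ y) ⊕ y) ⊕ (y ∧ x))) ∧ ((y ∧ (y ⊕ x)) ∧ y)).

y ⊕ y = min(1, 0.593 + 0.593) = min(1, 1.186) = 1.000
(y ⊕ y) ⊕ y = min(1, 1.000 + 0.593) = min(1, 1.593) = 1.000
y ∧ x = min(0.593, 0.845) = 0.593
((y ⊕ y) ⊕ y) ⊕ (y ∧ x) = min(1, 1.000 + 0.593) = min(1, 1.593) = 1.000
x ⊕ (((y ⊕ y) ⊕ y) ⊕ (y ∧ x)) = min(1, 0.845 + 1.000) = min(1, 1.845) = 1.000
~(x ⊕ (((y ⊕ y) ⊕ y) ⊕ (y ∧ x))) = 1 − 1.000 = 0.000
y ⊕ x = min(1, 0.593 + 0.845) = min(1, 1.438) = 1.000
y ∧ (y ⊕ x) = min(0.593, 1.000) = 0.593
(y ∧ (y ⊕ x)) ∧ y = min(0.593, 0.593) = 0.593
~(x ⊕ (((y ⊕ y) ⊕ y) ⊕ (y ∧ x))) ∧ ((y ∧ (y ⊕ x)) ∧ y) = min(0.000, 0.593) = 0.000
~(~(x ⊕ (((y ⊕ y) ⊕ y) ⊕ (y ∧ x))) ∧ ((y ∧ (y ⊕ x)) ∧ y)) = 1 − 0.000 = 1.000

1.000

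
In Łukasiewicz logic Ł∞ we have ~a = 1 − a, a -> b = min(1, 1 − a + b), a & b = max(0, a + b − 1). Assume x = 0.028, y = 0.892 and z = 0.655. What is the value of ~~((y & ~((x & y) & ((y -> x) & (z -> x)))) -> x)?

0.136

x & y = max(0, 0.028 + 0.892 − 1) = max(0, -0.080) = 0.000
y -> x = min(1, 1 − 0.892 + 0.028) = min(1, 0.136) = 0.136
z -> x = min(1, 1 − 0.655 + 0.028) = min(1, 0.373) = 0.373
(y -> x) & (z -> x) = max(0, 0.136 + 0.373 − 1) = max(0, -0.491) = 0.000
(x & y) & ((y -> x) & (z -> x)) = max(0, 0.000 + 0.000 − 1) = max(0, -1.000) = 0.000
~((x & y) & ((y -> x) & (z -> x))) = 1 − 0.000 = 1.000
y & ~((x & y) & ((y -> x) & (z -> x))) = max(0, 0.892 + 1.000 − 1) = max(0, 0.892) = 0.892
(y & ~((x & y) & ((y -> x) & (z -> x)))) -> x = min(1, 1 − 0.892 + 0.028) = min(1, 0.136) = 0.136
~((y & ~((x & y) & ((y -> x) & (z -> x)))) -> x) = 1 − 0.136 = 0.864
~~((y & ~((x & y) & ((y -> x) & (z -> x)))) -> x) = 1 − 0.864 = 0.136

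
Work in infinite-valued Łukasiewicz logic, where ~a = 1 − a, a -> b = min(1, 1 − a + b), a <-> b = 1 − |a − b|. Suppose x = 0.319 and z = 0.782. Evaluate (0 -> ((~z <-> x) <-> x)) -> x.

~z = 1 − 0.782 = 0.218
~z <-> x = 1 − |0.218 − 0.319| = 1 − 0.101 = 0.899
(~z <-> x) <-> x = 1 − |0.899 − 0.319| = 1 − 0.580 = 0.420
0 -> ((~z <-> x) <-> x) = min(1, 1 − 0.000 + 0.420) = min(1, 1.420) = 1.000
(0 -> ((~z <-> x) <-> x)) -> x = min(1, 1 − 1.000 + 0.319) = min(1, 0.319) = 0.319

0.319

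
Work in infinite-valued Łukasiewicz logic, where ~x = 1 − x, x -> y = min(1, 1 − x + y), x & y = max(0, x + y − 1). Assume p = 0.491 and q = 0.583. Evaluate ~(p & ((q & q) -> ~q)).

q & q = max(0, 0.583 + 0.583 − 1) = max(0, 0.166) = 0.166
~q = 1 − 0.583 = 0.417
(q & q) -> ~q = min(1, 1 − 0.166 + 0.417) = min(1, 1.251) = 1.000
p & ((q & q) -> ~q) = max(0, 0.491 + 1.000 − 1) = max(0, 0.491) = 0.491
~(p & ((q & q) -> ~q)) = 1 − 0.491 = 0.509

0.509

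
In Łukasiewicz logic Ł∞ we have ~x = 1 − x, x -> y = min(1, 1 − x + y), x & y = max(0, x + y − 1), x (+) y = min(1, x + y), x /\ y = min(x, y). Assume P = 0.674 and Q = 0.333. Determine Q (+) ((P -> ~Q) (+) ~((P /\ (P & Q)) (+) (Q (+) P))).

1.000

~Q = 1 − 0.333 = 0.667
P -> ~Q = min(1, 1 − 0.674 + 0.667) = min(1, 0.993) = 0.993
P & Q = max(0, 0.674 + 0.333 − 1) = max(0, 0.007) = 0.007
P /\ (P & Q) = min(0.674, 0.007) = 0.007
Q (+) P = min(1, 0.333 + 0.674) = min(1, 1.007) = 1.000
(P /\ (P & Q)) (+) (Q (+) P) = min(1, 0.007 + 1.000) = min(1, 1.007) = 1.000
~((P /\ (P & Q)) (+) (Q (+) P)) = 1 − 1.000 = 0.000
(P -> ~Q) (+) ~((P /\ (P & Q)) (+) (Q (+) P)) = min(1, 0.993 + 0.000) = min(1, 0.993) = 0.993
Q (+) ((P -> ~Q) (+) ~((P /\ (P & Q)) (+) (Q (+) P))) = min(1, 0.333 + 0.993) = min(1, 1.326) = 1.000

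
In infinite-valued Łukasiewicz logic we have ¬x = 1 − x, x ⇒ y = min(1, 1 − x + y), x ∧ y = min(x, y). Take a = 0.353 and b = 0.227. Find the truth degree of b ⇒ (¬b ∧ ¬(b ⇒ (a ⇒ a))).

¬b = 1 − 0.227 = 0.773
a ⇒ a = min(1, 1 − 0.353 + 0.353) = min(1, 1.000) = 1.000
b ⇒ (a ⇒ a) = min(1, 1 − 0.227 + 1.000) = min(1, 1.773) = 1.000
¬(b ⇒ (a ⇒ a)) = 1 − 1.000 = 0.000
¬b ∧ ¬(b ⇒ (a ⇒ a)) = min(0.773, 0.000) = 0.000
b ⇒ (¬b ∧ ¬(b ⇒ (a ⇒ a))) = min(1, 1 − 0.227 + 0.000) = min(1, 0.773) = 0.773

0.773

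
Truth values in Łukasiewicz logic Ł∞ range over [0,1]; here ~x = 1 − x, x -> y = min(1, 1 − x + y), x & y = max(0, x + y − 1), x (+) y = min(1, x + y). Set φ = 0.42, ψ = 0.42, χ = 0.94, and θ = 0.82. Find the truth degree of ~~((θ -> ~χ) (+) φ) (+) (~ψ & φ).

~χ = 1 − 0.94 = 0.06
θ -> ~χ = min(1, 1 − 0.82 + 0.06) = min(1, 0.24) = 0.24
(θ -> ~χ) (+) φ = min(1, 0.24 + 0.42) = min(1, 0.66) = 0.66
~((θ -> ~χ) (+) φ) = 1 − 0.66 = 0.34
~~((θ -> ~χ) (+) φ) = 1 − 0.34 = 0.66
~ψ = 1 − 0.42 = 0.58
~ψ & φ = max(0, 0.58 + 0.42 − 1) = max(0, 0.00) = 0.00
~~((θ -> ~χ) (+) φ) (+) (~ψ & φ) = min(1, 0.66 + 0.00) = min(1, 0.66) = 0.66

0.66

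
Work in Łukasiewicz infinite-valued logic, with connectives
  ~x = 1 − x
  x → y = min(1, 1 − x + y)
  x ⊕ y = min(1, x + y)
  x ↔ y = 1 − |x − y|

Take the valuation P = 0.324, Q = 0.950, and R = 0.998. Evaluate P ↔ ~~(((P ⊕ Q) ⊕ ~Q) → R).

P ⊕ Q = min(1, 0.324 + 0.950) = min(1, 1.274) = 1.000
~Q = 1 − 0.950 = 0.050
(P ⊕ Q) ⊕ ~Q = min(1, 1.000 + 0.050) = min(1, 1.050) = 1.000
((P ⊕ Q) ⊕ ~Q) → R = min(1, 1 − 1.000 + 0.998) = min(1, 0.998) = 0.998
~(((P ⊕ Q) ⊕ ~Q) → R) = 1 − 0.998 = 0.002
~~(((P ⊕ Q) ⊕ ~Q) → R) = 1 − 0.002 = 0.998
P ↔ ~~(((P ⊕ Q) ⊕ ~Q) → R) = 1 − |0.324 − 0.998| = 1 − 0.674 = 0.326

0.326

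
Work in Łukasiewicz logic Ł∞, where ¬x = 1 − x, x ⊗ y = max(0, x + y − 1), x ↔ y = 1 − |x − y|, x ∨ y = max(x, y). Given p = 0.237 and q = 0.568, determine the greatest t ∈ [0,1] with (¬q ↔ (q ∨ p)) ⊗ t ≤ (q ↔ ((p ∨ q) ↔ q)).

¬q = 1 − 0.568 = 0.432
q ∨ p = max(0.568, 0.237) = 0.568
¬q ↔ (q ∨ p) = 1 − |0.432 − 0.568| = 1 − 0.136 = 0.864
So the left factor is ¬q ↔ (q ∨ p) = 0.864.
p ∨ q = max(0.237, 0.568) = 0.568
(p ∨ q) ↔ q = 1 − |0.568 − 0.568| = 1 − 0.000 = 1.000
q ↔ ((p ∨ q) ↔ q) = 1 − |0.568 − 1.000| = 1 − 0.432 = 0.568
So the right-hand bound is q ↔ ((p ∨ q) ↔ q) = 0.568.
The residuum of the Łukasiewicz t-norm gives the supremum: min(1, 1 − 0.864 + 0.568).
1 − 0.864 + 0.568 = 0.704, so t = min(1, 0.704) = 0.704.
Check: 0.864 ⊗ 0.704 = max(0, 0.568) = 0.568 ≤ 0.568.

0.704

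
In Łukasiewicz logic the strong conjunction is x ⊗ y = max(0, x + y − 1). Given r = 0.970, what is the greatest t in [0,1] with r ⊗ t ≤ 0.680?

0.710

The residuum of the Łukasiewicz t-norm gives the supremum: min(1, 1 − 0.970 + 0.680).
1 − 0.970 + 0.680 = 0.710, so t = min(1, 0.710) = 0.710.
Check: 0.970 ⊗ 0.710 = max(0, 0.680) = 0.680 ≤ 0.680.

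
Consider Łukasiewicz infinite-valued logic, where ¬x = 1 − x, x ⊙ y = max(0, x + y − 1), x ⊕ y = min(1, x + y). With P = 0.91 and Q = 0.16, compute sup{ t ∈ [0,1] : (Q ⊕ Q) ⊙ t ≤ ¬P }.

Q ⊕ Q = min(1, 0.16 + 0.16) = min(1, 0.32) = 0.32
So the left factor is Q ⊕ Q = 0.32.
¬P = 1 − 0.91 = 0.09
So the right-hand bound is ¬P = 0.09.
The residuum of the Łukasiewicz t-norm gives the supremum: min(1, 1 − 0.32 + 0.09).
1 − 0.32 + 0.09 = 0.77, so t = min(1, 0.77) = 0.77.
Check: 0.32 ⊙ 0.77 = max(0, 0.09) = 0.09 ≤ 0.09.

0.77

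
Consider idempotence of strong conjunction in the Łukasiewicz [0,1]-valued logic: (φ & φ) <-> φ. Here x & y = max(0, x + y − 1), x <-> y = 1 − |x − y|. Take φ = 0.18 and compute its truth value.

0.82

φ & φ = max(0, 0.18 + 0.18 − 1) = max(0, -0.64) = 0.00
(φ & φ) <-> φ = 1 − |0.00 − 0.18| = 1 − 0.18 = 0.82
(The value 0.82 < 1 shows this instance is not satisfied; fails in Ł∞ since a ⊗ a = max(0, 2a−1) ≠ a in general.)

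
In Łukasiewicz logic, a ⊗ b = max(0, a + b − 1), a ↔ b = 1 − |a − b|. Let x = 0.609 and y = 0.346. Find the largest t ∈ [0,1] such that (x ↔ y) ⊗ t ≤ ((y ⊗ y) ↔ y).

0.917

x ↔ y = 1 − |0.609 − 0.346| = 1 − 0.263 = 0.737
So the left factor is x ↔ y = 0.737.
y ⊗ y = max(0, 0.346 + 0.346 − 1) = max(0, -0.308) = 0.000
(y ⊗ y) ↔ y = 1 − |0.000 − 0.346| = 1 − 0.346 = 0.654
So the right-hand bound is (y ⊗ y) ↔ y = 0.654.
The residuum of the Łukasiewicz t-norm gives the supremum: min(1, 1 − 0.737 + 0.654).
1 − 0.737 + 0.654 = 0.917, so t = min(1, 0.917) = 0.917.
Check: 0.737 ⊗ 0.917 = max(0, 0.654) = 0.654 ≤ 0.654.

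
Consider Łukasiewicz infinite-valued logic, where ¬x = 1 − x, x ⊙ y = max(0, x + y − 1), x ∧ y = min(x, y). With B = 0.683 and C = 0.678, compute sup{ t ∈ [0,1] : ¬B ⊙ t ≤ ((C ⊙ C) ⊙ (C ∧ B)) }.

¬B = 1 − 0.683 = 0.317
So the left factor is ¬B = 0.317.
C ⊙ C = max(0, 0.678 + 0.678 − 1) = max(0, 0.356) = 0.356
C ∧ B = min(0.678, 0.683) = 0.678
(C ⊙ C) ⊙ (C ∧ B) = max(0, 0.356 + 0.678 − 1) = max(0, 0.034) = 0.034
So the right-hand bound is (C ⊙ C) ⊙ (C ∧ B) = 0.034.
The residuum of the Łukasiewicz t-norm gives the supremum: min(1, 1 − 0.317 + 0.034).
1 − 0.317 + 0.034 = 0.717, so t = min(1, 0.717) = 0.717.
Check: 0.317 ⊙ 0.717 = max(0, 0.034) = 0.034 ≤ 0.034.

0.717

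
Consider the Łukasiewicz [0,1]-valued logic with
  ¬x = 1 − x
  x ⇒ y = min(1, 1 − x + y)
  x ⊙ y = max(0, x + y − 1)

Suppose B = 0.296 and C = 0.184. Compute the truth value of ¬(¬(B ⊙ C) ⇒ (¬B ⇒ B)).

0.408

B ⊙ C = max(0, 0.296 + 0.184 − 1) = max(0, -0.520) = 0.000
¬(B ⊙ C) = 1 − 0.000 = 1.000
¬B = 1 − 0.296 = 0.704
¬B ⇒ B = min(1, 1 − 0.704 + 0.296) = min(1, 0.592) = 0.592
¬(B ⊙ C) ⇒ (¬B ⇒ B) = min(1, 1 − 1.000 + 0.592) = min(1, 0.592) = 0.592
¬(¬(B ⊙ C) ⇒ (¬B ⇒ B)) = 1 − 0.592 = 0.408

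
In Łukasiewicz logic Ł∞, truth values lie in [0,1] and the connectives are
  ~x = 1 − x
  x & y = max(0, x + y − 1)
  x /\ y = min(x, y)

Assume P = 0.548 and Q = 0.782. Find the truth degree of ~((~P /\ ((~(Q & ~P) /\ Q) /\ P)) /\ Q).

~P = 1 − 0.548 = 0.452
Q & ~P = max(0, 0.782 + 0.452 − 1) = max(0, 0.234) = 0.234
~(Q & ~P) = 1 − 0.234 = 0.766
~(Q & ~P) /\ Q = min(0.766, 0.782) = 0.766
(~(Q & ~P) /\ Q) /\ P = min(0.766, 0.548) = 0.548
~P /\ ((~(Q & ~P) /\ Q) /\ P) = min(0.452, 0.548) = 0.452
(~P /\ ((~(Q & ~P) /\ Q) /\ P)) /\ Q = min(0.452, 0.782) = 0.452
~((~P /\ ((~(Q & ~P) /\ Q) /\ P)) /\ Q) = 1 − 0.452 = 0.548

0.548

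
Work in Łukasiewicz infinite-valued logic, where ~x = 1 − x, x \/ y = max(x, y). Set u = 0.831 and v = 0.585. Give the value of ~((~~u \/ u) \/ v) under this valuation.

0.169

~u = 1 − 0.831 = 0.169
~~u = 1 − 0.169 = 0.831
~~u \/ u = max(0.831, 0.831) = 0.831
(~~u \/ u) \/ v = max(0.831, 0.585) = 0.831
~((~~u \/ u) \/ v) = 1 − 0.831 = 0.169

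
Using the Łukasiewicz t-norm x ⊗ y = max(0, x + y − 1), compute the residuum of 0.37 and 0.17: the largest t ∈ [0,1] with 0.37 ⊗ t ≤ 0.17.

0.80

The residuum of the Łukasiewicz t-norm gives the supremum: min(1, 1 − 0.37 + 0.17).
1 − 0.37 + 0.17 = 0.80, so t = min(1, 0.80) = 0.80.
Check: 0.37 ⊗ 0.80 = max(0, 0.17) = 0.17 ≤ 0.17.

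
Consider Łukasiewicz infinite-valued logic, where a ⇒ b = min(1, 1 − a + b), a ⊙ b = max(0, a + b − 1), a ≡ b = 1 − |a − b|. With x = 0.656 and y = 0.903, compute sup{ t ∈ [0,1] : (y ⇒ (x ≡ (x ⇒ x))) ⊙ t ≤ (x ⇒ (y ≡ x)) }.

x ⇒ x = min(1, 1 − 0.656 + 0.656) = min(1, 1.000) = 1.000
x ≡ (x ⇒ x) = 1 − |0.656 − 1.000| = 1 − 0.344 = 0.656
y ⇒ (x ≡ (x ⇒ x)) = min(1, 1 − 0.903 + 0.656) = min(1, 0.753) = 0.753
So the left factor is y ⇒ (x ≡ (x ⇒ x)) = 0.753.
y ≡ x = 1 − |0.903 − 0.656| = 1 − 0.247 = 0.753
x ⇒ (y ≡ x) = min(1, 1 − 0.656 + 0.753) = min(1, 1.097) = 1.000
So the right-hand bound is x ⇒ (y ≡ x) = 1.000.
The residuum of the Łukasiewicz t-norm gives the supremum: min(1, 1 − 0.753 + 1.000).
1 − 0.753 + 1.000 = 1.247, so t = min(1, 1.247) = 1.000.
Check: 0.753 ⊙ 1.000 = max(0, 0.753) = 0.753 ≤ 1.000.

1.000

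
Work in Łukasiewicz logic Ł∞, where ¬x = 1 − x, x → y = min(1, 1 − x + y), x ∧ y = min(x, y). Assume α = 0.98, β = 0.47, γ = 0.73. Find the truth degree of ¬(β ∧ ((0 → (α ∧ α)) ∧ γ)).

0.53

α ∧ α = min(0.98, 0.98) = 0.98
0 → (α ∧ α) = min(1, 1 − 0.00 + 0.98) = min(1, 1.98) = 1.00
(0 → (α ∧ α)) ∧ γ = min(1.00, 0.73) = 0.73
β ∧ ((0 → (α ∧ α)) ∧ γ) = min(0.47, 0.73) = 0.47
¬(β ∧ ((0 → (α ∧ α)) ∧ γ)) = 1 − 0.47 = 0.53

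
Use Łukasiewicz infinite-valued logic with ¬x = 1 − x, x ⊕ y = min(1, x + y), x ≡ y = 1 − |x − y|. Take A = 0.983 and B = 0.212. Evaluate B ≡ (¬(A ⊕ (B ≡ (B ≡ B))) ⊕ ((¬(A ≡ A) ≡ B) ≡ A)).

B ≡ B = 1 − |0.212 − 0.212| = 1 − 0.000 = 1.000
B ≡ (B ≡ B) = 1 − |0.212 − 1.000| = 1 − 0.788 = 0.212
A ⊕ (B ≡ (B ≡ B)) = min(1, 0.983 + 0.212) = min(1, 1.195) = 1.000
¬(A ⊕ (B ≡ (B ≡ B))) = 1 − 1.000 = 0.000
A ≡ A = 1 − |0.983 − 0.983| = 1 − 0.000 = 1.000
¬(A ≡ A) = 1 − 1.000 = 0.000
¬(A ≡ A) ≡ B = 1 − |0.000 − 0.212| = 1 − 0.212 = 0.788
(¬(A ≡ A) ≡ B) ≡ A = 1 − |0.788 − 0.983| = 1 − 0.195 = 0.805
¬(A ⊕ (B ≡ (B ≡ B))) ⊕ ((¬(A ≡ A) ≡ B) ≡ A) = min(1, 0.000 + 0.805) = min(1, 0.805) = 0.805
B ≡ (¬(A ⊕ (B ≡ (B ≡ B))) ⊕ ((¬(A ≡ A) ≡ B) ≡ A)) = 1 − |0.212 − 0.805| = 1 − 0.593 = 0.407

0.407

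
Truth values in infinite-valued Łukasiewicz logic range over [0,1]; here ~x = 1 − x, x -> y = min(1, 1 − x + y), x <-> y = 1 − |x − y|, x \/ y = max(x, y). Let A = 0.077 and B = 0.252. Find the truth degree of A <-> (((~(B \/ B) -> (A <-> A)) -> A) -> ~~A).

B \/ B = max(0.252, 0.252) = 0.252
~(B \/ B) = 1 − 0.252 = 0.748
A <-> A = 1 − |0.077 − 0.077| = 1 − 0.000 = 1.000
~(B \/ B) -> (A <-> A) = min(1, 1 − 0.748 + 1.000) = min(1, 1.252) = 1.000
(~(B \/ B) -> (A <-> A)) -> A = min(1, 1 − 1.000 + 0.077) = min(1, 0.077) = 0.077
~A = 1 − 0.077 = 0.923
~~A = 1 − 0.923 = 0.077
((~(B \/ B) -> (A <-> A)) -> A) -> ~~A = min(1, 1 − 0.077 + 0.077) = min(1, 1.000) = 1.000
A <-> (((~(B \/ B) -> (A <-> A)) -> A) -> ~~A) = 1 − |0.077 − 1.000| = 1 − 0.923 = 0.077

0.077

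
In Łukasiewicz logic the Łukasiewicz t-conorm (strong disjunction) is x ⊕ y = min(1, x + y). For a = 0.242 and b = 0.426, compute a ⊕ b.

a ⊕ b = min(1, 0.242 + 0.426) = min(1, 0.668) = 0.668
For comparison, the Gödel t-conorm max(x, y) would give 0.426.

0.668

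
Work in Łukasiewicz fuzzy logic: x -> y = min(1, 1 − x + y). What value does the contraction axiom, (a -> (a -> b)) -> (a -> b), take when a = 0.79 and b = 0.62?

0.83

a -> b = min(1, 1 − 0.79 + 0.62) = min(1, 0.83) = 0.83
a -> (a -> b) = min(1, 1 − 0.79 + 0.83) = min(1, 1.04) = 1.00
(a -> (a -> b)) -> (a -> b) = min(1, 1 − 1.00 + 0.83) = min(1, 0.83) = 0.83
(The value 0.83 < 1 shows this instance is not satisfied; fails in Ł∞ (the t-norm is not idempotent).)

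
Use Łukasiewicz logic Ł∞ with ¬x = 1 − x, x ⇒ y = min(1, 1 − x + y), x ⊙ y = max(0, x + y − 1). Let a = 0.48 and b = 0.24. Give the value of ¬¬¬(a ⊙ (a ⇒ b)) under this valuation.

a ⇒ b = min(1, 1 − 0.48 + 0.24) = min(1, 0.76) = 0.76
a ⊙ (a ⇒ b) = max(0, 0.48 + 0.76 − 1) = max(0, 0.24) = 0.24
¬(a ⊙ (a ⇒ b)) = 1 − 0.24 = 0.76
¬¬(a ⊙ (a ⇒ b)) = 1 − 0.76 = 0.24
¬¬¬(a ⊙ (a ⇒ b)) = 1 − 0.24 = 0.76

0.76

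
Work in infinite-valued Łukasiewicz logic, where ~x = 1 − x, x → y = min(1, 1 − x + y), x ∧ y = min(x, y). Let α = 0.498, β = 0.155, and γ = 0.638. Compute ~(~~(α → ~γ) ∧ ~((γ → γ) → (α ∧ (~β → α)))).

~γ = 1 − 0.638 = 0.362
α → ~γ = min(1, 1 − 0.498 + 0.362) = min(1, 0.864) = 0.864
~(α → ~γ) = 1 − 0.864 = 0.136
~~(α → ~γ) = 1 − 0.136 = 0.864
γ → γ = min(1, 1 − 0.638 + 0.638) = min(1, 1.000) = 1.000
~β = 1 − 0.155 = 0.845
~β → α = min(1, 1 − 0.845 + 0.498) = min(1, 0.653) = 0.653
α ∧ (~β → α) = min(0.498, 0.653) = 0.498
(γ → γ) → (α ∧ (~β → α)) = min(1, 1 − 1.000 + 0.498) = min(1, 0.498) = 0.498
~((γ → γ) → (α ∧ (~β → α))) = 1 − 0.498 = 0.502
~~(α → ~γ) ∧ ~((γ → γ) → (α ∧ (~β → α))) = min(0.864, 0.502) = 0.502
~(~~(α → ~γ) ∧ ~((γ → γ) → (α ∧ (~β → α)))) = 1 − 0.502 = 0.498

0.498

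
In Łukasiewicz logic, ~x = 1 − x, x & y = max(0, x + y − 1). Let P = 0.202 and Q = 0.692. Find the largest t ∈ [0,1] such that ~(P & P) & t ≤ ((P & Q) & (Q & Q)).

P & P = max(0, 0.202 + 0.202 − 1) = max(0, -0.596) = 0.000
~(P & P) = 1 − 0.000 = 1.000
So the left factor is ~(P & P) = 1.000.
P & Q = max(0, 0.202 + 0.692 − 1) = max(0, -0.106) = 0.000
Q & Q = max(0, 0.692 + 0.692 − 1) = max(0, 0.384) = 0.384
(P & Q) & (Q & Q) = max(0, 0.000 + 0.384 − 1) = max(0, -0.616) = 0.000
So the right-hand bound is (P & Q) & (Q & Q) = 0.000.
The residuum of the Łukasiewicz t-norm gives the supremum: min(1, 1 − 1.000 + 0.000).
1 − 1.000 + 0.000 = 0.000, so t = min(1, 0.000) = 0.000.
Check: 1.000 & 0.000 = max(0, 0.000) = 0.000 ≤ 0.000.

0.000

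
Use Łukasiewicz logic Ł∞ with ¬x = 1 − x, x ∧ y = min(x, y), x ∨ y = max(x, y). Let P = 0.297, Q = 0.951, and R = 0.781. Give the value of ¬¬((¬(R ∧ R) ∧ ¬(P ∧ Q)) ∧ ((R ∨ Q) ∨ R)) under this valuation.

0.219

R ∧ R = min(0.781, 0.781) = 0.781
¬(R ∧ R) = 1 − 0.781 = 0.219
P ∧ Q = min(0.297, 0.951) = 0.297
¬(P ∧ Q) = 1 − 0.297 = 0.703
¬(R ∧ R) ∧ ¬(P ∧ Q) = min(0.219, 0.703) = 0.219
R ∨ Q = max(0.781, 0.951) = 0.951
(R ∨ Q) ∨ R = max(0.951, 0.781) = 0.951
(¬(R ∧ R) ∧ ¬(P ∧ Q)) ∧ ((R ∨ Q) ∨ R) = min(0.219, 0.951) = 0.219
¬((¬(R ∧ R) ∧ ¬(P ∧ Q)) ∧ ((R ∨ Q) ∨ R)) = 1 − 0.219 = 0.781
¬¬((¬(R ∧ R) ∧ ¬(P ∧ Q)) ∧ ((R ∨ Q) ∨ R)) = 1 − 0.781 = 0.219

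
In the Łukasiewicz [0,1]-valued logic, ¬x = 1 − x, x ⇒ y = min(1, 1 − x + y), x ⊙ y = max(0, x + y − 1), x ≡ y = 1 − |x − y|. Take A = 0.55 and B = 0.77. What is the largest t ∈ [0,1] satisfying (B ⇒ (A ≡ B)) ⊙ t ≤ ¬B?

0.23

A ≡ B = 1 − |0.55 − 0.77| = 1 − 0.22 = 0.78
B ⇒ (A ≡ B) = min(1, 1 − 0.77 + 0.78) = min(1, 1.01) = 1.00
So the left factor is B ⇒ (A ≡ B) = 1.00.
¬B = 1 − 0.77 = 0.23
So the right-hand bound is ¬B = 0.23.
The residuum of the Łukasiewicz t-norm gives the supremum: min(1, 1 − 1.00 + 0.23).
1 − 1.00 + 0.23 = 0.23, so t = min(1, 0.23) = 0.23.
Check: 1.00 ⊙ 0.23 = max(0, 0.23) = 0.23 ≤ 0.23.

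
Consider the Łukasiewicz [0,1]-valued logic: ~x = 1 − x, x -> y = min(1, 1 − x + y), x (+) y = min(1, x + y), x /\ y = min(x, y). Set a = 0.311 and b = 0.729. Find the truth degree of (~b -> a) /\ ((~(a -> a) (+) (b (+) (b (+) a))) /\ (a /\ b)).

0.311

~b = 1 − 0.729 = 0.271
~b -> a = min(1, 1 − 0.271 + 0.311) = min(1, 1.040) = 1.000
a -> a = min(1, 1 − 0.311 + 0.311) = min(1, 1.000) = 1.000
~(a -> a) = 1 − 1.000 = 0.000
b (+) a = min(1, 0.729 + 0.311) = min(1, 1.040) = 1.000
b (+) (b (+) a) = min(1, 0.729 + 1.000) = min(1, 1.729) = 1.000
~(a -> a) (+) (b (+) (b (+) a)) = min(1, 0.000 + 1.000) = min(1, 1.000) = 1.000
a /\ b = min(0.311, 0.729) = 0.311
(~(a -> a) (+) (b (+) (b (+) a))) /\ (a /\ b) = min(1.000, 0.311) = 0.311
(~b -> a) /\ ((~(a -> a) (+) (b (+) (b (+) a))) /\ (a /\ b)) = min(1.000, 0.311) = 0.311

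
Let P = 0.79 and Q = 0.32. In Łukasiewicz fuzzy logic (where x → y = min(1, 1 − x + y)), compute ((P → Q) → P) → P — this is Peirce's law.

P → Q = min(1, 1 − 0.79 + 0.32) = min(1, 0.53) = 0.53
(P → Q) → P = min(1, 1 − 0.53 + 0.79) = min(1, 1.26) = 1.00
((P → Q) → P) → P = min(1, 1 − 1.00 + 0.79) = min(1, 0.79) = 0.79
(The value 0.79 < 1 shows this instance is not satisfied; not a Ł∞-tautology in general.)

0.79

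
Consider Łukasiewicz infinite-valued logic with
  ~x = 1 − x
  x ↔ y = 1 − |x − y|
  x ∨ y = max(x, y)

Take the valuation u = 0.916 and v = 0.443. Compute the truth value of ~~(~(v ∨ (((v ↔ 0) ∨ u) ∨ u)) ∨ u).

0.916

v ↔ 0 = 1 − |0.443 − 0.000| = 1 − 0.443 = 0.557
(v ↔ 0) ∨ u = max(0.557, 0.916) = 0.916
((v ↔ 0) ∨ u) ∨ u = max(0.916, 0.916) = 0.916
v ∨ (((v ↔ 0) ∨ u) ∨ u) = max(0.443, 0.916) = 0.916
~(v ∨ (((v ↔ 0) ∨ u) ∨ u)) = 1 − 0.916 = 0.084
~(v ∨ (((v ↔ 0) ∨ u) ∨ u)) ∨ u = max(0.084, 0.916) = 0.916
~(~(v ∨ (((v ↔ 0) ∨ u) ∨ u)) ∨ u) = 1 − 0.916 = 0.084
~~(~(v ∨ (((v ↔ 0) ∨ u) ∨ u)) ∨ u) = 1 − 0.084 = 0.916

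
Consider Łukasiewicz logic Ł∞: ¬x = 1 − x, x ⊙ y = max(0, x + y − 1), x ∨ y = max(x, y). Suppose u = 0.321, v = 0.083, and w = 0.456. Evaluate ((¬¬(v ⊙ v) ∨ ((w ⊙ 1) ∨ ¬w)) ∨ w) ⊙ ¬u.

0.223

v ⊙ v = max(0, 0.083 + 0.083 − 1) = max(0, -0.834) = 0.000
¬(v ⊙ v) = 1 − 0.000 = 1.000
¬¬(v ⊙ v) = 1 − 1.000 = 0.000
w ⊙ 1 = max(0, 0.456 + 1.000 − 1) = max(0, 0.456) = 0.456
¬w = 1 − 0.456 = 0.544
(w ⊙ 1) ∨ ¬w = max(0.456, 0.544) = 0.544
¬¬(v ⊙ v) ∨ ((w ⊙ 1) ∨ ¬w) = max(0.000, 0.544) = 0.544
(¬¬(v ⊙ v) ∨ ((w ⊙ 1) ∨ ¬w)) ∨ w = max(0.544, 0.456) = 0.544
¬u = 1 − 0.321 = 0.679
((¬¬(v ⊙ v) ∨ ((w ⊙ 1) ∨ ¬w)) ∨ w) ⊙ ¬u = max(0, 0.544 + 0.679 − 1) = max(0, 0.223) = 0.223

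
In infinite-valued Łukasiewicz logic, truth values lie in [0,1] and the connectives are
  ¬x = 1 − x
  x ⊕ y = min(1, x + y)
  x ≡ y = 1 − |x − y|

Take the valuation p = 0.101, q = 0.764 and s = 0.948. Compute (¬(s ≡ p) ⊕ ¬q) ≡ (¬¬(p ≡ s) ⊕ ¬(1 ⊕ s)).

0.153

s ≡ p = 1 − |0.948 − 0.101| = 1 − 0.847 = 0.153
¬(s ≡ p) = 1 − 0.153 = 0.847
¬q = 1 − 0.764 = 0.236
¬(s ≡ p) ⊕ ¬q = min(1, 0.847 + 0.236) = min(1, 1.083) = 1.000
p ≡ s = 1 − |0.101 − 0.948| = 1 − 0.847 = 0.153
¬(p ≡ s) = 1 − 0.153 = 0.847
¬¬(p ≡ s) = 1 − 0.847 = 0.153
1 ⊕ s = min(1, 1.000 + 0.948) = min(1, 1.948) = 1.000
¬(1 ⊕ s) = 1 − 1.000 = 0.000
¬¬(p ≡ s) ⊕ ¬(1 ⊕ s) = min(1, 0.153 + 0.000) = min(1, 0.153) = 0.153
(¬(s ≡ p) ⊕ ¬q) ≡ (¬¬(p ≡ s) ⊕ ¬(1 ⊕ s)) = 1 − |1.000 − 0.153| = 1 − 0.847 = 0.153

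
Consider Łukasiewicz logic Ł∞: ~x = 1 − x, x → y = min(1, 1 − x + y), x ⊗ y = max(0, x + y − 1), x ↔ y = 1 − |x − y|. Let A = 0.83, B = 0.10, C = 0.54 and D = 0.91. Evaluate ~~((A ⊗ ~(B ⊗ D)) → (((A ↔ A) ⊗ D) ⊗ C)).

B ⊗ D = max(0, 0.10 + 0.91 − 1) = max(0, 0.01) = 0.01
~(B ⊗ D) = 1 − 0.01 = 0.99
A ⊗ ~(B ⊗ D) = max(0, 0.83 + 0.99 − 1) = max(0, 0.82) = 0.82
A ↔ A = 1 − |0.83 − 0.83| = 1 − 0.00 = 1.00
(A ↔ A) ⊗ D = max(0, 1.00 + 0.91 − 1) = max(0, 0.91) = 0.91
((A ↔ A) ⊗ D) ⊗ C = max(0, 0.91 + 0.54 − 1) = max(0, 0.45) = 0.45
(A ⊗ ~(B ⊗ D)) → (((A ↔ A) ⊗ D) ⊗ C) = min(1, 1 − 0.82 + 0.45) = min(1, 0.63) = 0.63
~((A ⊗ ~(B ⊗ D)) → (((A ↔ A) ⊗ D) ⊗ C)) = 1 − 0.63 = 0.37
~~((A ⊗ ~(B ⊗ D)) → (((A ↔ A) ⊗ D) ⊗ C)) = 1 − 0.37 = 0.63

0.63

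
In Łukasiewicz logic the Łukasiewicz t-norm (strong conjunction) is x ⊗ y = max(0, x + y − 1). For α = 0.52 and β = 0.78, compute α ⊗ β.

0.30

α ⊗ β = max(0, 0.52 + 0.78 − 1) = max(0, 0.30) = 0.30
For comparison, the Gödel (minimum) t-norm min(x, y) would give 0.52.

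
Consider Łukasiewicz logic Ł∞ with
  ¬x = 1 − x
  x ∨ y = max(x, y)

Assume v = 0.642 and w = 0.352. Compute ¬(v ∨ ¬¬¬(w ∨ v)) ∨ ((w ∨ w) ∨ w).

w ∨ v = max(0.352, 0.642) = 0.642
¬(w ∨ v) = 1 − 0.642 = 0.358
¬¬(w ∨ v) = 1 − 0.358 = 0.642
¬¬¬(w ∨ v) = 1 − 0.642 = 0.358
v ∨ ¬¬¬(w ∨ v) = max(0.642, 0.358) = 0.642
¬(v ∨ ¬¬¬(w ∨ v)) = 1 − 0.642 = 0.358
w ∨ w = max(0.352, 0.352) = 0.352
(w ∨ w) ∨ w = max(0.352, 0.352) = 0.352
¬(v ∨ ¬¬¬(w ∨ v)) ∨ ((w ∨ w) ∨ w) = max(0.358, 0.352) = 0.358

0.358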